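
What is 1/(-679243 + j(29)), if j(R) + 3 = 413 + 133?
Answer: -1/678700 ≈ -1.4734e-6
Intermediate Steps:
j(R) = 543 (j(R) = -3 + (413 + 133) = -3 + 546 = 543)
1/(-679243 + j(29)) = 1/(-679243 + 543) = 1/(-678700) = -1/678700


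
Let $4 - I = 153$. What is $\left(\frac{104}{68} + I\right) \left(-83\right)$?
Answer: $\frac{208081}{17} \approx 12240.0$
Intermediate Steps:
$I = -149$ ($I = 4 - 153 = -149$)
$\left(\frac{104}{68} + I\right) \left(-83\right) = \left(\frac{104}{68} - 149\right) \left(-83\right) = \left(104 \cdot \frac{1}{68} - 149\right) \left(-83\right) = \left(\frac{26}{17} - 149\right) \left(-83\right) = \left(- \frac{2507}{17}\right) \left(-83\right) = \frac{208081}{17}$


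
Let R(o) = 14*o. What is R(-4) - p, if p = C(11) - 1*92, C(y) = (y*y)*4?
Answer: -448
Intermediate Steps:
C(y) = 4*y² (C(y) = y²*4 = 4*y²)
p = 392 (p = 4*11² - 1*92 = 4*121 - 92 = 484 - 92 = 392)
R(-4) - p = 14*(-4) - 1*392 = -56 - 392 = -448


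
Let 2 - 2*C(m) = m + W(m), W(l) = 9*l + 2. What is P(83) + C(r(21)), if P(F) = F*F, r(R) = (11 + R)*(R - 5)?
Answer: 4329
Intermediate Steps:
W(l) = 2 + 9*l
r(R) = (-5 + R)*(11 + R) (r(R) = (11 + R)*(-5 + R) = (-5 + R)*(11 + R))
P(F) = F²
C(m) = -5*m (C(m) = 1 - (m + (2 + 9*m))/2 = 1 - (2 + 10*m)/2 = 1 + (-1 - 5*m) = -5*m)
P(83) + C(r(21)) = 83² - 5*(-55 + 21² + 6*21) = 6889 - 5*(-55 + 441 + 126) = 6889 - 5*512 = 6889 - 2560 = 4329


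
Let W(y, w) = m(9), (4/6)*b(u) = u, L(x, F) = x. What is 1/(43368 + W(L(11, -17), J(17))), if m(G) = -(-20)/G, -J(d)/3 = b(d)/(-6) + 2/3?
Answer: 9/390332 ≈ 2.3057e-5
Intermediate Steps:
b(u) = 3*u/2
J(d) = -2 + 3*d/4 (J(d) = -3*((3*d/2)/(-6) + 2/3) = -3*((3*d/2)*(-1/6) + 2*(1/3)) = -3*(-d/4 + 2/3) = -3*(2/3 - d/4) = -2 + 3*d/4)
m(G) = 20/G
W(y, w) = 20/9
1/(43368 + W(L(11, -17), J(17))) = 1/(43368 + 20/9) = 1/(390332/9) = 9/390332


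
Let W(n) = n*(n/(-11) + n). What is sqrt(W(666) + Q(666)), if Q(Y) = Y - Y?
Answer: 666*sqrt(110)/11 ≈ 635.01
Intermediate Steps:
W(n) = 10*n**2/11 (W(n) = n*(n*(-1/11) + n) = n*(-n/11 + n) = n*(10*n/11) = 10*n**2/11)
Q(Y) = 0
sqrt(W(666) + Q(666)) = sqrt((10/11)*666**2 + 0) = sqrt((10/11)*443556 + 0) = sqrt(4435560/11 + 0) = sqrt(4435560/11) = 666*sqrt(110)/11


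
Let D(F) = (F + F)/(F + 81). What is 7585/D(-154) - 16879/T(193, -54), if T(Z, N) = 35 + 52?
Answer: 42973603/26796 ≈ 1603.7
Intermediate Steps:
T(Z, N) = 87
D(F) = 2*F/(81 + F) (D(F) = (2*F)/(81 + F) = 2*F/(81 + F))
7585/D(-154) - 16879/T(193, -54) = 7585/((2*(-154)/(81 - 154))) - 16879/87 = 7585/((2*(-154)/(-73))) - 16879*1/87 = 7585/((2*(-154)*(-1/73))) - 16879/87 = 7585/(308/73) - 16879/87 = 7585*(73/308) - 16879/87 = 553705/308 - 16879/87 = 42973603/26796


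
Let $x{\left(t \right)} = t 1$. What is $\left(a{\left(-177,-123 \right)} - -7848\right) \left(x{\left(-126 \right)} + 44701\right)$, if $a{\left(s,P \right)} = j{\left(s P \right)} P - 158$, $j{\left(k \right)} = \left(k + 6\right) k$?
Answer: $-2599398326135825$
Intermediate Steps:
$j{\left(k \right)} = k \left(6 + k\right)$ ($j{\left(k \right)} = \left(6 + k\right) k = k \left(6 + k\right)$)
$x{\left(t \right)} = t$
$a{\left(s,P \right)} = -158 + s P^{2} \left(6 + P s\right)$ ($a{\left(s,P \right)} = s P \left(6 + s P\right) P - 158 = P s \left(6 + P s\right) P - 158 = s P^{2} \left(6 + P s\right) - 158 = -158 + s P^{2} \left(6 + P s\right)$)
$\left(a{\left(-177,-123 \right)} - -7848\right) \left(x{\left(-126 \right)} + 44701\right) = \left(\left(-158 - 177 \left(-123\right)^{2} \left(6 - -21771\right)\right) - -7848\right) \left(-126 + 44701\right) = \left(\left(-158 - 2677833 \left(6 + 21771\right)\right) + 7848\right) 44575 = \left(\left(-158 - 2677833 \cdot 21777\right) + 7848\right) 44575 = \left(\left(-158 - 58315169241\right) + 7848\right) 44575 = \left(-58315169399 + 7848\right) 44575 = \left(-58315161551\right) 44575 = -2599398326135825$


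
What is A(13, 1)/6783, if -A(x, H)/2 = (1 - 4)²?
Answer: -6/2261 ≈ -0.0026537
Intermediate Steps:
A(x, H) = -18 (A(x, H) = -2*(1 - 4)² = -2*(-3)² = -2*9 = -18)
A(13, 1)/6783 = -18/6783 = -18*1/6783 = -6/2261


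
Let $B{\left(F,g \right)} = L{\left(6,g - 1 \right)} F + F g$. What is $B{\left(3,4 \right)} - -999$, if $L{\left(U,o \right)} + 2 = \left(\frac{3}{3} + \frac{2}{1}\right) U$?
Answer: $1059$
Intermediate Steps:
$L{\left(U,o \right)} = -2 + 3 U$ ($L{\left(U,o \right)} = -2 + \left(\frac{3}{3} + \frac{2}{1}\right) U = -2 + \left(3 \cdot \frac{1}{3} + 2 \cdot 1\right) U = -2 + \left(1 + 2\right) U = -2 + 3 U$)
$B{\left(F,g \right)} = 16 F + F g$ ($B{\left(F,g \right)} = \left(-2 + 3 \cdot 6\right) F + F g = \left(-2 + 18\right) F + F g = 16 F + F g$)
$B{\left(3,4 \right)} - -999 = 3 \left(16 + 4\right) - -999 = 3 \cdot 20 + 999 = 60 + 999 = 1059$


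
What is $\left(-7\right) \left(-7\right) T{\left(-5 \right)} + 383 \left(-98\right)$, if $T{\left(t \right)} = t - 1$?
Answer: $-37828$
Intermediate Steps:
$T{\left(t \right)} = -1 + t$
$\left(-7\right) \left(-7\right) T{\left(-5 \right)} + 383 \left(-98\right) = \left(-7\right) \left(-7\right) \left(-1 - 5\right) + 383 \left(-98\right) = 49 \left(-6\right) - 37534 = -294 - 37534 = -37828$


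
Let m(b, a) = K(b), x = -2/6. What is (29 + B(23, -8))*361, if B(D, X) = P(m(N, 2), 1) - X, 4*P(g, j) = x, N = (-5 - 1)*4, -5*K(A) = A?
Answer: 159923/12 ≈ 13327.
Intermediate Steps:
K(A) = -A/5
N = -24 (N = -6*4 = -24)
x = -⅓ (x = -2*⅙ = -⅓ ≈ -0.33333)
m(b, a) = -b/5
P(g, j) = -1/12 (P(g, j) = (¼)*(-⅓) = -1/12)
B(D, X) = -1/12 - X
(29 + B(23, -8))*361 = (29 + (-1/12 - 1*(-8)))*361 = (29 + (-1/12 + 8))*361 = (29 + 95/12)*361 = (443/12)*361 = 159923/12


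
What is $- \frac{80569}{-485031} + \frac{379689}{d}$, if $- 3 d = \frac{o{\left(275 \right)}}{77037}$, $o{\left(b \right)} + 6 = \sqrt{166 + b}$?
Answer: $- \frac{14187205976848438}{2425155} \approx -5.85 \cdot 10^{9}$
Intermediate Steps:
$o{\left(b \right)} = -6 + \sqrt{166 + b}$
$d = - \frac{5}{77037}$ ($d = - \frac{\left(-6 + \sqrt{166 + 275}\right) \frac{1}{77037}}{3} = - \frac{\left(-6 + \sqrt{441}\right) \frac{1}{77037}}{3} = - \frac{\left(-6 + 21\right) \frac{1}{77037}}{3} = - \frac{15 \cdot \frac{1}{77037}}{3} = \left(- \frac{1}{3}\right) \frac{5}{25679} = - \frac{5}{77037} \approx -6.4904 \cdot 10^{-5}$)
$- \frac{80569}{-485031} + \frac{379689}{d} = - \frac{80569}{-485031} + \frac{379689}{- \frac{5}{77037}} = \left(-80569\right) \left(- \frac{1}{485031}\right) + 379689 \left(- \frac{77037}{5}\right) = \frac{80569}{485031} - \frac{29250101493}{5} = - \frac{14187205976848438}{2425155}$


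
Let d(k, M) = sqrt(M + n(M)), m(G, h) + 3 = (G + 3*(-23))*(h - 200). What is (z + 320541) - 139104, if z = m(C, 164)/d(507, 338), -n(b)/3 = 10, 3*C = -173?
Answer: 181437 + 651*sqrt(77)/22 ≈ 1.8170e+5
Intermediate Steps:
C = -173/3 (C = (1/3)*(-173) = -173/3 ≈ -57.667)
m(G, h) = -3 + (-200 + h)*(-69 + G) (m(G, h) = -3 + (G + 3*(-23))*(h - 200) = -3 + (G - 69)*(-200 + h) = -3 + (-69 + G)*(-200 + h) = -3 + (-200 + h)*(-69 + G))
n(b) = -30 (n(b) = -3*10 = -30)
d(k, M) = sqrt(-30 + M) (d(k, M) = sqrt(M - 30) = sqrt(-30 + M))
z = 651*sqrt(77)/22 (z = (13797 - 200*(-173/3) - 69*164 - 173/3*164)/(sqrt(-30 + 338)) = (13797 + 34600/3 - 11316 - 28372/3)/(sqrt(308)) = 4557/((2*sqrt(77))) = 4557*(sqrt(77)/154) = 651*sqrt(77)/22 ≈ 259.66)
(z + 320541) - 139104 = (651*sqrt(77)/22 + 320541) - 139104 = (320541 + 651*sqrt(77)/22) - 139104 = 181437 + 651*sqrt(77)/22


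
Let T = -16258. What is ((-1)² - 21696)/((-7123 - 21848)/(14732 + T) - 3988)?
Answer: 33106570/6056717 ≈ 5.4661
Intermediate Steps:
((-1)² - 21696)/((-7123 - 21848)/(14732 + T) - 3988) = ((-1)² - 21696)/((-7123 - 21848)/(14732 - 16258) - 3988) = (1 - 21696)/(-28971/(-1526) - 3988) = -21695/(-28971*(-1/1526) - 3988) = -21695/(28971/1526 - 3988) = -21695/(-6056717/1526) = -21695*(-1526/6056717) = 33106570/6056717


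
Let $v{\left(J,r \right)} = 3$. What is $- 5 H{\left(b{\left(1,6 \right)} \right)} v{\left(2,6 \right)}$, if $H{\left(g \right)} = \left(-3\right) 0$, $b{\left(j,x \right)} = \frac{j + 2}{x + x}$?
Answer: $0$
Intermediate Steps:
$b{\left(j,x \right)} = \frac{2 + j}{2 x}$
$H{\left(g \right)} = 0$
$- 5 H{\left(b{\left(1,6 \right)} \right)} v{\left(2,6 \right)} = \left(-5\right) 0 \cdot 3 = 0 \cdot 3 = 0$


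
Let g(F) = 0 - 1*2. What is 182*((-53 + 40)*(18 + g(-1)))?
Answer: -37856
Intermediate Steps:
g(F) = -2 (g(F) = 0 - 2 = -2)
182*((-53 + 40)*(18 + g(-1))) = 182*((-53 + 40)*(18 - 2)) = 182*(-13*16) = 182*(-208) = -37856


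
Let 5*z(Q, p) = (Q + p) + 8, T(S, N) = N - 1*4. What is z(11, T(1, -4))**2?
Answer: 121/25 ≈ 4.8400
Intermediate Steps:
T(S, N) = -4 + N (T(S, N) = N - 4 = -4 + N)
z(Q, p) = 8/5 + Q/5 + p/5 (z(Q, p) = ((Q + p) + 8)/5 = (8 + Q + p)/5 = 8/5 + Q/5 + p/5)
z(11, T(1, -4))**2 = (8/5 + (1/5)*11 + (-4 - 4)/5)**2 = (8/5 + 11/5 + (1/5)*(-8))**2 = (8/5 + 11/5 - 8/5)**2 = (11/5)**2 = 121/25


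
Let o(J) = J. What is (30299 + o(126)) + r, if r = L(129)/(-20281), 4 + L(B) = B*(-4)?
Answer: 617049945/20281 ≈ 30425.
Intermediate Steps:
L(B) = -4 - 4*B (L(B) = -4 + B*(-4) = -4 - 4*B)
r = 520/20281 (r = (-4 - 4*129)/(-20281) = (-4 - 516)*(-1/20281) = -520*(-1/20281) = 520/20281 ≈ 0.025640)
(30299 + o(126)) + r = (30299 + 126) + 520/20281 = 30425 + 520/20281 = 617049945/20281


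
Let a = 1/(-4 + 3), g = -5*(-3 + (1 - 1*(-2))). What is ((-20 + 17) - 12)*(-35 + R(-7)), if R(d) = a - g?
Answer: 540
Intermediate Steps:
g = 0 (g = -5*(-3 + (1 + 2)) = -5*(-3 + 3) = -5*0 = 0)
a = -1 (a = 1/(-1) = -1)
R(d) = -1 (R(d) = -1 - 1*0 = -1 + 0 = -1)
((-20 + 17) - 12)*(-35 + R(-7)) = ((-20 + 17) - 12)*(-35 - 1) = (-3 - 12)*(-36) = -15*(-36) = 540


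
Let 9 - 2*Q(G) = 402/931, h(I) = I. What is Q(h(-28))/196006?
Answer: 7977/364963172 ≈ 2.1857e-5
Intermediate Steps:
Q(G) = 7977/1862 (Q(G) = 9/2 - 201/931 = 7977/1862)
Q(h(-28))/196006 = (7977/1862)/196006 = (7977/1862)*(1/196006) = 7977/364963172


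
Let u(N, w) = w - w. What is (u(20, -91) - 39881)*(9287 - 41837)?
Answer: 1298126550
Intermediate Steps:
u(N, w) = 0
(u(20, -91) - 39881)*(9287 - 41837) = (0 - 39881)*(9287 - 41837) = -39881*(-32550) = 1298126550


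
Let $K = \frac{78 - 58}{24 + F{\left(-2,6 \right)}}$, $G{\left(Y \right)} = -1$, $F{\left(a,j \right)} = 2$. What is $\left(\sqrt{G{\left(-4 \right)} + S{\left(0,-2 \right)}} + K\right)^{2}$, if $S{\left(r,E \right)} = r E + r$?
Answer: $- \frac{69}{169} + \frac{20 i}{13} \approx -0.40828 + 1.5385 i$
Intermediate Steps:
$S{\left(r,E \right)} = r + E r$ ($S{\left(r,E \right)} = E r + r = r + E r$)
$K = \frac{10}{13}$ ($K = \frac{78 - 58}{24 + 2} = \frac{20}{26} = 20 \cdot \frac{1}{26} = \frac{10}{13} \approx 0.76923$)
$\left(\sqrt{G{\left(-4 \right)} + S{\left(0,-2 \right)}} + K\right)^{2} = \left(\sqrt{-1 + 0 \left(1 - 2\right)} + \frac{10}{13}\right)^{2} = \left(\sqrt{-1 + 0 \left(-1\right)} + \frac{10}{13}\right)^{2} = \left(\sqrt{-1 + 0} + \frac{10}{13}\right)^{2} = \left(\sqrt{-1} + \frac{10}{13}\right)^{2} = \left(i + \frac{10}{13}\right)^{2} = \left(\frac{10}{13} + i\right)^{2}$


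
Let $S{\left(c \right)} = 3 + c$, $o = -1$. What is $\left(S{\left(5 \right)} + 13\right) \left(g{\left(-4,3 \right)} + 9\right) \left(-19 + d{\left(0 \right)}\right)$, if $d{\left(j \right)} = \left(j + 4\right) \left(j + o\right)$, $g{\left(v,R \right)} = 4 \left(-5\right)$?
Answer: $5313$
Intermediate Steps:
$g{\left(v,R \right)} = -20$
$d{\left(j \right)} = \left(-1 + j\right) \left(4 + j\right)$ ($d{\left(j \right)} = \left(j + 4\right) \left(j - 1\right) = \left(4 + j\right) \left(-1 + j\right) = \left(-1 + j\right) \left(4 + j\right)$)
$\left(S{\left(5 \right)} + 13\right) \left(g{\left(-4,3 \right)} + 9\right) \left(-19 + d{\left(0 \right)}\right) = \left(\left(3 + 5\right) + 13\right) \left(-20 + 9\right) \left(-19 + \left(-4 + 0^{2} + 3 \cdot 0\right)\right) = \left(8 + 13\right) \left(-11\right) \left(-19 + \left(-4 + 0 + 0\right)\right) = 21 \left(-11\right) \left(-19 - 4\right) = \left(-231\right) \left(-23\right) = 5313$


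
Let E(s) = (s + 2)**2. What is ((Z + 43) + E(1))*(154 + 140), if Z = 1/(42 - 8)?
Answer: 260043/17 ≈ 15297.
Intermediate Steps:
Z = 1/34 ≈ 0.029412
E(s) = (2 + s)**2
((Z + 43) + E(1))*(154 + 140) = ((1/34 + 43) + (2 + 1)**2)*(154 + 140) = (1463/34 + 3**2)*294 = (1463/34 + 9)*294 = (1769/34)*294 = 260043/17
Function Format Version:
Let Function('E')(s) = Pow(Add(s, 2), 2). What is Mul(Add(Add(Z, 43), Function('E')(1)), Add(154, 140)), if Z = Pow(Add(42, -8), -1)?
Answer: Rational(260043, 17) ≈ 15297.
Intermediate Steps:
Z = Rational(1, 34) (Z = Pow(34, -1) = Rational(1, 34) ≈ 0.029412)
Function('E')(s) = Pow(Add(2, s), 2)
Mul(Add(Add(Z, 43), Function('E')(1)), Add(154, 140)) = Mul(Add(Add(Rational(1, 34), 43), Pow(Add(2, 1), 2)), Add(154, 140)) = Mul(Add(Rational(1463, 34), Pow(3, 2)), 294) = Mul(Add(Rational(1463, 34), 9), 294) = Mul(Rational(1769, 34), 294) = Rational(260043, 17)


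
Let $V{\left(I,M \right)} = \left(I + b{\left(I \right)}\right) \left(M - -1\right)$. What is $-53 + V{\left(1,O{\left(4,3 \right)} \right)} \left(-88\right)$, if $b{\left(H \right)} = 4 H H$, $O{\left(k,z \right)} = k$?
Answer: $-2253$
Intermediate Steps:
$b{\left(H \right)} = 4 H^{2}$
$V{\left(I,M \right)} = \left(1 + M\right) \left(I + 4 I^{2}\right)$ ($V{\left(I,M \right)} = \left(I + 4 I^{2}\right) \left(M - -1\right) = \left(I + 4 I^{2}\right) \left(M + 1\right) = \left(I + 4 I^{2}\right) \left(1 + M\right) = \left(1 + M\right) \left(I + 4 I^{2}\right)$)
$-53 + V{\left(1,O{\left(4,3 \right)} \right)} \left(-88\right) = -53 + 1 \left(1 + 4 + 4 \cdot 1 + 4 \cdot 1 \cdot 4\right) \left(-88\right) = -53 + 1 \left(1 + 4 + 4 + 16\right) \left(-88\right) = -53 + 1 \cdot 25 \left(-88\right) = -53 + 25 \left(-88\right) = -53 - 2200 = -2253$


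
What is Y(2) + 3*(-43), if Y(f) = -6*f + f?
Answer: -139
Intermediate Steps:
Y(f) = -5*f
Y(2) + 3*(-43) = -5*2 + 3*(-43) = -10 - 129 = -139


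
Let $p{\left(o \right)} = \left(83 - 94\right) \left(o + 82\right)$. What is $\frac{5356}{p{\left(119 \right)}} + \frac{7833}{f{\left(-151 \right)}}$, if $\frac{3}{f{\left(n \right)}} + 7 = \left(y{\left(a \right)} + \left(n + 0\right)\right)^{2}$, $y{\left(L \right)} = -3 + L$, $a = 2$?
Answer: $\frac{133337150981}{2211} \approx 6.0306 \cdot 10^{7}$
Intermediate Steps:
$p{\left(o \right)} = -902 - 11 o$ ($p{\left(o \right)} = - 11 \left(82 + o\right) = -902 - 11 o$)
$f{\left(n \right)} = \frac{3}{-7 + \left(-1 + n\right)^{2}}$ ($f{\left(n \right)} = \frac{3}{-7 + \left(\left(-3 + 2\right) + \left(n + 0\right)\right)^{2}} = \frac{3}{-7 + \left(-1 + n\right)^{2}}$)
$\frac{5356}{p{\left(119 \right)}} + \frac{7833}{f{\left(-151 \right)}} = \frac{5356}{-902 - 1309} + \frac{7833}{3 \frac{1}{-7 + \left(-1 - 151\right)^{2}}} = \frac{5356}{-902 - 1309} + \frac{7833}{3 \frac{1}{-7 + \left(-152\right)^{2}}} = \frac{5356}{-2211} + \frac{7833}{3 \frac{1}{-7 + 23104}} = 5356 \left(- \frac{1}{2211}\right) + \frac{7833}{3 \cdot \frac{1}{23097}} = - \frac{5356}{2211} + \frac{7833}{3 \cdot \frac{1}{23097}} = - \frac{5356}{2211} + 7833 \frac{1}{\frac{1}{7699}} = - \frac{5356}{2211} + 7833 \cdot 7699 = - \frac{5356}{2211} + 60306267 = \frac{133337150981}{2211}$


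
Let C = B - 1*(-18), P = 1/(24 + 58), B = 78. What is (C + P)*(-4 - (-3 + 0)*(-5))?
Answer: -149587/82 ≈ -1824.2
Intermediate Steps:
P = 1/82 ≈ 0.012195
C = 96 (C = 78 - 1*(-18) = 78 + 18 = 96)
(C + P)*(-4 - (-3 + 0)*(-5)) = (96 + 1/82)*(-4 - (-3 + 0)*(-5)) = 7873*(-4 - (-3)*(-5))/82 = 7873*(-4 - 1*15)/82 = 7873*(-4 - 15)/82 = (7873/82)*(-19) = -149587/82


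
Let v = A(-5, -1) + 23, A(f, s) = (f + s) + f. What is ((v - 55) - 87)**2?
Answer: 16900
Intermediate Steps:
A(f, s) = s + 2*f
v = 12 (v = (-1 + 2*(-5)) + 23 = (-1 - 10) + 23 = -11 + 23 = 12)
((v - 55) - 87)**2 = ((12 - 55) - 87)**2 = (-43 - 87)**2 = (-130)**2 = 16900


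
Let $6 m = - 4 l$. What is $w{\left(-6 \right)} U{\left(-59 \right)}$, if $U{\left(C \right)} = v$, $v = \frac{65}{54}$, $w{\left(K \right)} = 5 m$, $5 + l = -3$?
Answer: $\frac{2600}{81} \approx 32.099$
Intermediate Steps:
$l = -8$ ($l = -5 - 3 = -8$)
$m = \frac{16}{3}$ ($m = \frac{\left(-4\right) \left(-8\right)}{6} = \frac{1}{6} \cdot 32 = \frac{16}{3} \approx 5.3333$)
$w{\left(K \right)} = \frac{80}{3}$ ($w{\left(K \right)} = 5 \cdot \frac{16}{3} = \frac{80}{3}$)
$v = \frac{65}{54}$ ($v = 65 \cdot \frac{1}{54} = \frac{65}{54} \approx 1.2037$)
$U{\left(C \right)} = \frac{65}{54}$
$w{\left(-6 \right)} U{\left(-59 \right)} = \frac{80}{3} \cdot \frac{65}{54} = \frac{2600}{81}$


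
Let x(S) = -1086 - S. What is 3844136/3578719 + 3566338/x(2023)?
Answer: -12750970142198/11126237371 ≈ -1146.0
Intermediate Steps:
3844136/3578719 + 3566338/x(2023) = 3844136/3578719 + 3566338/(-1086 - 1*2023) = 3844136*(1/3578719) + 3566338/(-1086 - 2023) = 3844136/3578719 + 3566338/(-3109) = 3844136/3578719 + 3566338*(-1/3109) = 3844136/3578719 - 3566338/3109 = -12750970142198/11126237371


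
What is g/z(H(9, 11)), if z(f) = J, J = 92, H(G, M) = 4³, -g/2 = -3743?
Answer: 3743/46 ≈ 81.370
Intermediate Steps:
g = 7486 (g = -2*(-3743) = 7486)
H(G, M) = 64
z(f) = 92
g/z(H(9, 11)) = 7486/92 = 7486*(1/92) = 3743/46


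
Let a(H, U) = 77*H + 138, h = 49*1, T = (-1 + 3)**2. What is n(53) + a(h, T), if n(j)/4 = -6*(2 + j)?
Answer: 2591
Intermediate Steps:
T = 4 (T = 2**2 = 4)
h = 49
a(H, U) = 138 + 77*H
n(j) = -48 - 24*j (n(j) = 4*(-6*(2 + j)) = 4*(-12 - 6*j) = -48 - 24*j)
n(53) + a(h, T) = (-48 - 24*53) + (138 + 77*49) = (-48 - 1272) + (138 + 3773) = -1320 + 3911 = 2591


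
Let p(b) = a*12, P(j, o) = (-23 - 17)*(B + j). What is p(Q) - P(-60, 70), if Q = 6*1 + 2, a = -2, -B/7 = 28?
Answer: -10264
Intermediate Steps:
B = -196 (B = -7*28 = -196)
P(j, o) = 7840 - 40*j (P(j, o) = (-23 - 17)*(-196 + j) = -40*(-196 + j) = 7840 - 40*j)
Q = 8 (Q = 6 + 2 = 8)
p(b) = -24 (p(b) = -2*12 = -24)
p(Q) - P(-60, 70) = -24 - (7840 - 40*(-60)) = -24 - (7840 + 2400) = -24 - 1*10240 = -24 - 10240 = -10264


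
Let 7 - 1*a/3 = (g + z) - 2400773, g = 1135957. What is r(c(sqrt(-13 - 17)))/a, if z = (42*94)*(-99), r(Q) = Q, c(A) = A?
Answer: I*sqrt(30)/4967025 ≈ 1.1027e-6*I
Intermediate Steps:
z = -390852 (z = 3948*(-99) = -390852)
a = 4967025 (a = 21 - 3*((1135957 - 390852) - 2400773) = 21 - 3*(745105 - 2400773) = 21 - 3*(-1655668) = 21 + 4967004 = 4967025)
r(c(sqrt(-13 - 17)))/a = sqrt(-13 - 17)/4967025 = sqrt(-30)*(1/4967025) = (I*sqrt(30))*(1/4967025) = I*sqrt(30)/4967025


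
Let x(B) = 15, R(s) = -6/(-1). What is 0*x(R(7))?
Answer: 0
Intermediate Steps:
R(s) = 6 (R(s) = -6*(-1) = 6)
0*x(R(7)) = 0*15 = 0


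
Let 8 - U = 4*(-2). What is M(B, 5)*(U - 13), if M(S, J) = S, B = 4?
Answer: 12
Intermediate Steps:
U = 16 (U = 8 - 4*(-2) = 8 - 1*(-8) = 8 + 8 = 16)
M(B, 5)*(U - 13) = 4*(16 - 13) = 4*3 = 12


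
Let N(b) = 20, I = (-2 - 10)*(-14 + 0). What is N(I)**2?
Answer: 400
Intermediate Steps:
I = 168 (I = -12*(-14) = 168)
N(I)**2 = 20**2 = 400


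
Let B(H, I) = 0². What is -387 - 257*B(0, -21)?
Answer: -387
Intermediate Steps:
B(H, I) = 0
-387 - 257*B(0, -21) = -387 - 257*0 = -387 + 0 = -387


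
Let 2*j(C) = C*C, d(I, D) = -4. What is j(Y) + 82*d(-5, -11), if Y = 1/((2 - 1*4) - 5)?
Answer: -32143/98 ≈ -327.99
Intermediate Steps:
Y = -1/7 (Y = 1/((2 - 4) - 5) = 1/(-2 - 5) = 1/(-7) = -1/7 ≈ -0.14286)
j(C) = C**2/2 (j(C) = (C*C)/2 = C**2/2)
j(Y) + 82*d(-5, -11) = (-1/7)**2/2 + 82*(-4) = (1/2)*(1/49) - 328 = 1/98 - 328 = -32143/98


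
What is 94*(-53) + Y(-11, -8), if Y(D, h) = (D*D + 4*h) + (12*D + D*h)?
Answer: -4937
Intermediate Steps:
Y(D, h) = D**2 + 4*h + 12*D + D*h (Y(D, h) = (D**2 + 4*h) + (12*D + D*h) = D**2 + 4*h + 12*D + D*h)
94*(-53) + Y(-11, -8) = 94*(-53) + ((-11)**2 + 4*(-8) + 12*(-11) - 11*(-8)) = -4982 + (121 - 32 - 132 + 88) = -4982 + 45 = -4937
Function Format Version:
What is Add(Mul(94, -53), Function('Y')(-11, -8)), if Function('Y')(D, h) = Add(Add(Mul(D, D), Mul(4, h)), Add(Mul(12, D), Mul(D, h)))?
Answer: -4937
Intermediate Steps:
Function('Y')(D, h) = Add(Pow(D, 2), Mul(4, h), Mul(12, D), Mul(D, h)) (Function('Y')(D, h) = Add(Add(Pow(D, 2), Mul(4, h)), Add(Mul(12, D), Mul(D, h))) = Add(Pow(D, 2), Mul(4, h), Mul(12, D), Mul(D, h)))
Add(Mul(94, -53), Function('Y')(-11, -8)) = Add(Mul(94, -53), Add(Pow(-11, 2), Mul(4, -8), Mul(12, -11), Mul(-11, -8))) = Add(-4982, Add(121, -32, -132, 88)) = Add(-4982, 45) = -4937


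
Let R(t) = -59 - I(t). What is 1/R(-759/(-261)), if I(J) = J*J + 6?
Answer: -7569/555994 ≈ -0.013613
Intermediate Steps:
I(J) = 6 + J**2 (I(J) = J**2 + 6 = 6 + J**2)
R(t) = -65 - t**2 (R(t) = -59 - (6 + t**2) = -59 + (-6 - t**2) = -65 - t**2)
1/R(-759/(-261)) = 1/(-65 - (-759/(-261))**2) = 1/(-65 - (-759*(-1/261))**2) = 1/(-65 - (253/87)**2) = 1/(-65 - 1*64009/7569) = 1/(-65 - 64009/7569) = 1/(-555994/7569) = -7569/555994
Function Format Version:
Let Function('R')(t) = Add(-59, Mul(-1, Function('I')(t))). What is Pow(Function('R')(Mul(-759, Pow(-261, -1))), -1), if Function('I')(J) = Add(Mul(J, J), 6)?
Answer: Rational(-7569, 555994) ≈ -0.013613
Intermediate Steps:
Function('I')(J) = Add(6, Pow(J, 2)) (Function('I')(J) = Add(Pow(J, 2), 6) = Add(6, Pow(J, 2)))
Function('R')(t) = Add(-65, Mul(-1, Pow(t, 2))) (Function('R')(t) = Add(-59, Mul(-1, Add(6, Pow(t, 2)))) = Add(-59, Add(-6, Mul(-1, Pow(t, 2)))) = Add(-65, Mul(-1, Pow(t, 2))))
Pow(Function('R')(Mul(-759, Pow(-261, -1))), -1) = Pow(Add(-65, Mul(-1, Pow(Mul(-759, Pow(-261, -1)), 2))), -1) = Pow(Add(-65, Mul(-1, Pow(Mul(-759, Rational(-1, 261)), 2))), -1) = Pow(Add(-65, Mul(-1, Pow(Rational(253, 87), 2))), -1) = Pow(Add(-65, Mul(-1, Rational(64009, 7569))), -1) = Pow(Add(-65, Rational(-64009, 7569)), -1) = Pow(Rational(-555994, 7569), -1) = Rational(-7569, 555994)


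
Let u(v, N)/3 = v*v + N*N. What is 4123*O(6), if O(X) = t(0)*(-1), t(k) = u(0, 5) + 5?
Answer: -329840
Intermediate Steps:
u(v, N) = 3*N**2 + 3*v**2 (u(v, N) = 3*(v*v + N*N) = 3*(v**2 + N**2) = 3*(N**2 + v**2) = 3*N**2 + 3*v**2)
t(k) = 80 (t(k) = (3*5**2 + 3*0**2) + 5 = (3*25 + 3*0) + 5 = (75 + 0) + 5 = 75 + 5 = 80)
O(X) = -80 (O(X) = 80*(-1) = -80)
4123*O(6) = 4123*(-80) = -329840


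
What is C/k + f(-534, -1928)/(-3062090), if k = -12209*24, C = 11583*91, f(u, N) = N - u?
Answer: -537866114411/149540227240 ≈ -3.5968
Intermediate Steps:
C = 1054053
k = -293016
C/k + f(-534, -1928)/(-3062090) = 1054053/(-293016) + (-1928 - 1*(-534))/(-3062090) = 1054053*(-1/293016) + (-1928 + 534)*(-1/3062090) = -351351/97672 - 1394*(-1/3062090) = -351351/97672 + 697/1531045 = -537866114411/149540227240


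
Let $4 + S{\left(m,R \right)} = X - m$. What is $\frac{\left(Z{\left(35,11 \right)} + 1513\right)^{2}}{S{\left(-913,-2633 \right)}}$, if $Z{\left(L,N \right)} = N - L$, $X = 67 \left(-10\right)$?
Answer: $\frac{2217121}{239} \approx 9276.7$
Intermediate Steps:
$X = -670$
$S{\left(m,R \right)} = -674 - m$ ($S{\left(m,R \right)} = -4 - \left(670 + m\right) = -674 - m$)
$\frac{\left(Z{\left(35,11 \right)} + 1513\right)^{2}}{S{\left(-913,-2633 \right)}} = \frac{\left(\left(11 - 35\right) + 1513\right)^{2}}{-674 - -913} = \frac{\left(\left(11 - 35\right) + 1513\right)^{2}}{-674 + 913} = \frac{\left(-24 + 1513\right)^{2}}{239} = 1489^{2} \cdot \frac{1}{239} = 2217121 \cdot \frac{1}{239} = \frac{2217121}{239}$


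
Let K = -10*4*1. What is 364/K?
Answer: -91/10 ≈ -9.1000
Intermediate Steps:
K = -40 (K = -40*1 = -40)
364/K = 364/(-40) = 364*(-1/40) = -91/10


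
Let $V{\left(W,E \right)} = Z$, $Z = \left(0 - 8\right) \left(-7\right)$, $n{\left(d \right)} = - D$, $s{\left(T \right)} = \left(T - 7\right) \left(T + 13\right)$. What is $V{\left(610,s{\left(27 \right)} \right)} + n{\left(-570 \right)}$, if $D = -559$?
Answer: $615$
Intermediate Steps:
$s{\left(T \right)} = \left(-7 + T\right) \left(13 + T\right)$
$n{\left(d \right)} = 559$ ($n{\left(d \right)} = \left(-1\right) \left(-559\right) = 559$)
$Z = 56$ ($Z = \left(-8\right) \left(-7\right) = 56$)
$V{\left(W,E \right)} = 56$
$V{\left(610,s{\left(27 \right)} \right)} + n{\left(-570 \right)} = 56 + 559 = 615$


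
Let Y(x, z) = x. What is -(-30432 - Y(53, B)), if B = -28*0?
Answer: 30485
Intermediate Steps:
B = 0
-(-30432 - Y(53, B)) = -(-30432 - 1*53) = -(-30432 - 53) = -1*(-30485) = 30485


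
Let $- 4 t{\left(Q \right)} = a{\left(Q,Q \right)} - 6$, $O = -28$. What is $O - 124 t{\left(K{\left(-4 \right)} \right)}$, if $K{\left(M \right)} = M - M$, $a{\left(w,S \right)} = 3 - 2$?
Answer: $-183$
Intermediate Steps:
$a{\left(w,S \right)} = 1$ ($a{\left(w,S \right)} = 3 - 2 = 1$)
$K{\left(M \right)} = 0$
$t{\left(Q \right)} = \frac{5}{4}$ ($t{\left(Q \right)} = - \frac{1 - 6}{4} = \left(- \frac{1}{4}\right) \left(-5\right) = \frac{5}{4}$)
$O - 124 t{\left(K{\left(-4 \right)} \right)} = -28 - 155 = -183$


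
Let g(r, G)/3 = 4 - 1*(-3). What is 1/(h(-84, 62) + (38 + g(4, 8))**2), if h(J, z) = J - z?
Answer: 1/3335 ≈ 0.00029985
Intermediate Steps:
g(r, G) = 21 (g(r, G) = 3*(4 - 1*(-3)) = 3*(4 + 3) = 3*7 = 21)
1/(h(-84, 62) + (38 + g(4, 8))**2) = 1/((-84 - 1*62) + (38 + 21)**2) = 1/((-84 - 62) + 59**2) = 1/(-146 + 3481) = 1/3335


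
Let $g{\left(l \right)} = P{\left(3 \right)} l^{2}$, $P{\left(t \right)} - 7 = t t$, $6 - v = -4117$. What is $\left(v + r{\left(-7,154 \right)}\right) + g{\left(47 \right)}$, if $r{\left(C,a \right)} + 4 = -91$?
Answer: $39372$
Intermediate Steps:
$v = 4123$ ($v = 6 - -4117 = 6 + 4117 = 4123$)
$P{\left(t \right)} = 7 + t^{2}$ ($P{\left(t \right)} = 7 + t t = 7 + t^{2}$)
$r{\left(C,a \right)} = -95$ ($r{\left(C,a \right)} = -4 - 91 = -95$)
$g{\left(l \right)} = 16 l^{2}$ ($g{\left(l \right)} = \left(7 + 3^{2}\right) l^{2} = \left(7 + 9\right) l^{2} = 16 l^{2}$)
$\left(v + r{\left(-7,154 \right)}\right) + g{\left(47 \right)} = \left(4123 - 95\right) + 16 \cdot 47^{2} = 4028 + 16 \cdot 2209 = 4028 + 35344 = 39372$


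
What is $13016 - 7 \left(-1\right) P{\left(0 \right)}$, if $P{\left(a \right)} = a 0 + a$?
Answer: $13016$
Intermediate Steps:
$P{\left(a \right)} = a$ ($P{\left(a \right)} = 0 + a = a$)
$13016 - 7 \left(-1\right) P{\left(0 \right)} = 13016 - 7 \left(-1\right) 0 = 13016 - \left(-7\right) 0 = 13016 - 0 = 13016 + 0 = 13016$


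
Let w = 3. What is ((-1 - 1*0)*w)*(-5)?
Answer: 15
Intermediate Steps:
((-1 - 1*0)*w)*(-5) = ((-1 - 1*0)*3)*(-5) = ((-1 + 0)*3)*(-5) = -1*3*(-5) = -3*(-5) = 15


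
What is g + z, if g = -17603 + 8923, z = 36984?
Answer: 28304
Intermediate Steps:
g = -8680
g + z = -8680 + 36984 = 28304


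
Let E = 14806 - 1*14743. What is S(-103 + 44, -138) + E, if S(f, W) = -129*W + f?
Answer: 17806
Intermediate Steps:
S(f, W) = f - 129*W
E = 63 (E = 14806 - 14743 = 63)
S(-103 + 44, -138) + E = ((-103 + 44) - 129*(-138)) + 63 = (-59 + 17802) + 63 = 17743 + 63 = 17806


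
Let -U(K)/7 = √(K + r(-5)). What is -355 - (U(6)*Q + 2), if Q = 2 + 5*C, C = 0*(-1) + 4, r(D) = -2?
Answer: -49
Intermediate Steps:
C = 4 (C = 0 + 4 = 4)
U(K) = -7*√(-2 + K) (U(K) = -7*√(K - 2) = -7*√(-2 + K))
Q = 22 (Q = 2 + 5*4 = 2 + 20 = 22)
-355 - (U(6)*Q + 2) = -355 - (-7*√(-2 + 6)*22 + 2) = -355 - (-7*√4*22 + 2) = -355 - (-7*2*22 + 2) = -355 - (-14*22 + 2) = -355 - (-308 + 2) = -355 - 1*(-306) = -355 + 306 = -49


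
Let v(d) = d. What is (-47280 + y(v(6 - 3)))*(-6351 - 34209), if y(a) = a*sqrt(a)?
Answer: 1917676800 - 121680*sqrt(3) ≈ 1.9175e+9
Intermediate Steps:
y(a) = a**(3/2)
(-47280 + y(v(6 - 3)))*(-6351 - 34209) = (-47280 + (6 - 3)**(3/2))*(-6351 - 34209) = (-47280 + 3**(3/2))*(-40560) = (-47280 + 3*sqrt(3))*(-40560) = 1917676800 - 121680*sqrt(3)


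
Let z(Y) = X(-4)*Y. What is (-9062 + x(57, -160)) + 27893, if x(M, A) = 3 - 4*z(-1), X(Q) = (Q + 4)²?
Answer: 18834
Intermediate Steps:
X(Q) = (4 + Q)²
z(Y) = 0 (z(Y) = (4 - 4)²*Y = 0²*Y = 0*Y = 0)
x(M, A) = 3 (x(M, A) = 3 - 4*0 = 3 + 0 = 3)
(-9062 + x(57, -160)) + 27893 = (-9062 + 3) + 27893 = -9059 + 27893 = 18834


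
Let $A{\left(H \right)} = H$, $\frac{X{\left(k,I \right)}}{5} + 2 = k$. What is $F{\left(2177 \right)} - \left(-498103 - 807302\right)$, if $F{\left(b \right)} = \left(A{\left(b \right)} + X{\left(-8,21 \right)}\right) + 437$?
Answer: $1307969$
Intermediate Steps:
$X{\left(k,I \right)} = -10 + 5 k$
$F{\left(b \right)} = 387 + b$ ($F{\left(b \right)} = \left(b + \left(-10 + 5 \left(-8\right)\right)\right) + 437 = \left(b - 50\right) + 437 = \left(-50 + b\right) + 437 = 387 + b$)
$F{\left(2177 \right)} - \left(-498103 - 807302\right) = \left(387 + 2177\right) - \left(-498103 - 807302\right) = 2564 - -1305405 = 2564 + 1305405 = 1307969$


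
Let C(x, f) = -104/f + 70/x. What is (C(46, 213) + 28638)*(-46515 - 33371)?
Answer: -11208215500750/4899 ≈ -2.2879e+9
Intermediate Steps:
(C(46, 213) + 28638)*(-46515 - 33371) = ((-104/213 + 70/46) + 28638)*(-46515 - 33371) = ((-104*1/213 + 70*(1/46)) + 28638)*(-79886) = ((-104/213 + 35/23) + 28638)*(-79886) = (5063/4899 + 28638)*(-79886) = (140302625/4899)*(-79886) = -11208215500750/4899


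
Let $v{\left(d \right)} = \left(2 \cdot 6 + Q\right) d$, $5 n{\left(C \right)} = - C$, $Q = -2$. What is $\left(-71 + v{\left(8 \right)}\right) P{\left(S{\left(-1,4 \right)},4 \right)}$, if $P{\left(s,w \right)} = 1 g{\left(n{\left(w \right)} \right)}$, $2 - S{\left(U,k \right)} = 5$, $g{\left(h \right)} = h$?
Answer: $- \frac{36}{5} \approx -7.2$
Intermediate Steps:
$n{\left(C \right)} = - \frac{C}{5}$ ($n{\left(C \right)} = \frac{\left(-1\right) C}{5} = - \frac{C}{5}$)
$S{\left(U,k \right)} = -3$ ($S{\left(U,k \right)} = 2 - 5 = -3$)
$P{\left(s,w \right)} = - \frac{w}{5}$ ($P{\left(s,w \right)} = 1 \left(- \frac{w}{5}\right) = - \frac{w}{5}$)
$v{\left(d \right)} = 10 d$ ($v{\left(d \right)} = \left(2 \cdot 6 - 2\right) d = \left(12 - 2\right) d = 10 d$)
$\left(-71 + v{\left(8 \right)}\right) P{\left(S{\left(-1,4 \right)},4 \right)} = \left(-71 + 10 \cdot 8\right) \left(\left(- \frac{1}{5}\right) 4\right) = \left(-71 + 80\right) \left(- \frac{4}{5}\right) = 9 \left(- \frac{4}{5}\right) = - \frac{36}{5}$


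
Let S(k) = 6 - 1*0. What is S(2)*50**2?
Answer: 15000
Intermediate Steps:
S(k) = 6 (S(k) = 6 + 0 = 6)
S(2)*50**2 = 6*50**2 = 6*2500 = 15000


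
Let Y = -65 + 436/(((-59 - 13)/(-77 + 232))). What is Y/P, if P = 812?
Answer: -18065/14616 ≈ -1.2360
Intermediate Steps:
Y = -18065/18 (Y = -65 + 436/((-72/155)) = -65 + 436/((-72*1/155)) = -65 + 436/(-72/155) = -65 + 436*(-155/72) = -65 - 16895/18 = -18065/18 ≈ -1003.6)
Y/P = -18065/18/812 = -18065/18*1/812 = -18065/14616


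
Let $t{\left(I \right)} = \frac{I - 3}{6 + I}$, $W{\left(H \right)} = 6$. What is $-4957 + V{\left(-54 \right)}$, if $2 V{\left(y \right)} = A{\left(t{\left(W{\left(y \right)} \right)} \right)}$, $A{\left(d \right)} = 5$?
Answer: $- \frac{9909}{2} \approx -4954.5$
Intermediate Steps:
$t{\left(I \right)} = \frac{-3 + I}{6 + I}$
$V{\left(y \right)} = \frac{5}{2}$ ($V{\left(y \right)} = \frac{1}{2} \cdot 5 = \frac{5}{2}$)
$-4957 + V{\left(-54 \right)} = -4957 + \frac{5}{2} = - \frac{9909}{2}$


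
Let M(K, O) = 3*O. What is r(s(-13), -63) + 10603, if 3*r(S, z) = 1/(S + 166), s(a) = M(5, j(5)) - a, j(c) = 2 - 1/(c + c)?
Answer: 58751233/5541 ≈ 10603.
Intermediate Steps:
j(c) = 2 - 1/(2*c)
s(a) = 57/10 - a (s(a) = 3*(2 - ½/5) - a = 3*(2 - ½*⅕) - a = 3*(2 - ⅒) - a = 3*(19/10) - a = 57/10 - a)
r(S, z) = 1/(3*(166 + S)) (r(S, z) = 1/(3*(S + 166)) = 1/(3*(166 + S)))
r(s(-13), -63) + 10603 = 1/(3*(166 + (57/10 - 1*(-13)))) + 10603 = 1/(3*(166 + (57/10 + 13))) + 10603 = 1/(3*(166 + 187/10)) + 10603 = 1/(3*(1847/10)) + 10603 = (⅓)*(10/1847) + 10603 = 10/5541 + 10603 = 58751233/5541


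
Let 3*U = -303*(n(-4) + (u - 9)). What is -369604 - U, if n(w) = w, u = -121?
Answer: -383138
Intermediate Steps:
U = 13534 (U = (-303*(-4 + (-121 - 9)))/3 = (-303*(-4 - 130))/3 = (-303*(-134))/3 = (1/3)*40602 = 13534)
-369604 - U = -369604 - 1*13534 = -369604 - 13534 = -383138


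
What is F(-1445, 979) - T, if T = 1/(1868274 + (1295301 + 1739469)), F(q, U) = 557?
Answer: 2730995507/4903044 ≈ 557.00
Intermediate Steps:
T = 1/4903044 (T = 1/(1868274 + 3034770) = 1/4903044 ≈ 2.0395e-7)
F(-1445, 979) - T = 557 - 1*1/4903044 = 557 - 1/4903044 = 2730995507/4903044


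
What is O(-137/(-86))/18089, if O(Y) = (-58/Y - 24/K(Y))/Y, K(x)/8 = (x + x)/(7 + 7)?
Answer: -584284/339512441 ≈ -0.0017210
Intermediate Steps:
K(x) = 8*x/7 (K(x) = 8*((x + x)/(7 + 7)) = 8*((2*x)/14) = 8*((2*x)*(1/14)) = 8*(x/7) = 8*x/7)
O(Y) = -79/Y² (O(Y) = (-58/Y - 24*7/(8*Y))/Y = (-58/Y - 21/Y)/Y = (-79/Y)/Y = -79/Y²)
O(-137/(-86))/18089 = -79/(-137/(-86))²/18089 = -79/(-137*(-1/86))²*(1/18089) = -79/(137/86)²*(1/18089) = -79*7396/18769*(1/18089) = -584284/18769*1/18089 = -584284/339512441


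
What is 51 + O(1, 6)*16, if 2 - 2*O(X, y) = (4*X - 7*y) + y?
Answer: 323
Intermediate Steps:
O(X, y) = 1 - 2*X + 3*y (O(X, y) = 1 - ((4*X - 7*y) + y)/2 = 1 - ((-7*y + 4*X) + y)/2 = 1 - (-6*y + 4*X)/2 = 1 + (-2*X + 3*y) = 1 - 2*X + 3*y)
51 + O(1, 6)*16 = 51 + (1 - 2*1 + 3*6)*16 = 51 + (1 - 2 + 18)*16 = 51 + 17*16 = 51 + 272 = 323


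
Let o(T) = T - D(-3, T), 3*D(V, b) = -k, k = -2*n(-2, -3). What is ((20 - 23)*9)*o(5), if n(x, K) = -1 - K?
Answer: -99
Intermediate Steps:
k = -4 (k = -2*(-1 - 1*(-3)) = -2*(-1 + 3) = -2*2 = -4)
D(V, b) = 4/3 (D(V, b) = (-1*(-4))/3 = (⅓)*4 = 4/3)
o(T) = -4/3 + T (o(T) = T - 1*4/3 = T - 4/3 = -4/3 + T)
((20 - 23)*9)*o(5) = ((20 - 23)*9)*(-4/3 + 5) = -3*9*(11/3) = -27*11/3 = -99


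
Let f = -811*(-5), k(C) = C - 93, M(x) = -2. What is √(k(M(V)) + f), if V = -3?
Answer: 6*√110 ≈ 62.929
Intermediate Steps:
k(C) = -93 + C
f = 4055
√(k(M(V)) + f) = √((-93 - 2) + 4055) = √(-95 + 4055) = √3960 = 6*√110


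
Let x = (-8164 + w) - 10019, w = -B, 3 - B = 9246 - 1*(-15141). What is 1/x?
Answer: 1/6201 ≈ 0.00016126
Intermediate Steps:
B = -24384 (B = 3 - (9246 - 1*(-15141)) = 3 - (9246 + 15141) = 3 - 1*24387 = 3 - 24387 = -24384)
w = 24384 (w = -1*(-24384) = 24384)
x = 6201 (x = (-8164 + 24384) - 10019 = 16220 - 10019 = 6201)
1/x = 1/6201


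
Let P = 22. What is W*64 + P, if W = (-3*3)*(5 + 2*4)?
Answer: -7466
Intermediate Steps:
W = -117 (W = -9*(5 + 8) = -9*13 = -117)
W*64 + P = -117*64 + 22 = -7488 + 22 = -7466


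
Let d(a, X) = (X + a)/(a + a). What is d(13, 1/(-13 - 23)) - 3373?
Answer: -3156661/936 ≈ -3372.5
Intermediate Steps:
d(a, X) = (X + a)/(2*a) (d(a, X) = (X + a)/((2*a)) = (X + a)*(1/(2*a)) = (X + a)/(2*a))
d(13, 1/(-13 - 23)) - 3373 = (1/2)*(1/(-13 - 23) + 13)/13 - 3373 = (1/2)*(1/13)*(1/(-36) + 13) - 3373 = (1/2)*(1/13)*(-1/36 + 13) - 3373 = (1/2)*(1/13)*(467/36) - 3373 = 467/936 - 3373 = -3156661/936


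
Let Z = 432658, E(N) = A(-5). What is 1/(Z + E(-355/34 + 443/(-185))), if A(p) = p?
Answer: 1/432653 ≈ 2.3113e-6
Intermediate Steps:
E(N) = -5
1/(Z + E(-355/34 + 443/(-185))) = 1/(432658 - 5) = 1/432653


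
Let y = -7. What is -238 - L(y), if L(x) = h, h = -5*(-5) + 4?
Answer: -267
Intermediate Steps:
h = 29 (h = 25 + 4 = 29)
L(x) = 29
-238 - L(y) = -238 - 1*29 = -238 - 29 = -267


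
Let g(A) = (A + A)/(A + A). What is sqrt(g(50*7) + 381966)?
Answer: sqrt(381967) ≈ 618.04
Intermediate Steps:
g(A) = 1 (g(A) = (2*A)/((2*A)) = (2*A)*(1/(2*A)) = 1)
sqrt(g(50*7) + 381966) = sqrt(1 + 381966) = sqrt(381967)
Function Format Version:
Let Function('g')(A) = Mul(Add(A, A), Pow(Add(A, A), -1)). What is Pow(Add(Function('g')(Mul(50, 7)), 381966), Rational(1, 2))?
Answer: Pow(381967, Rational(1, 2)) ≈ 618.04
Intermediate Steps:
Function('g')(A) = 1 (Function('g')(A) = Mul(Mul(2, A), Pow(Mul(2, A), -1)) = Mul(Mul(2, A), Mul(Rational(1, 2), Pow(A, -1))) = 1)
Pow(Add(Function('g')(Mul(50, 7)), 381966), Rational(1, 2)) = Pow(Add(1, 381966), Rational(1, 2)) = Pow(381967, Rational(1, 2))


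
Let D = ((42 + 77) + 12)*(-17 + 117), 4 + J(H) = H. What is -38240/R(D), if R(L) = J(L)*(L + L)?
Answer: -239/2144470 ≈ -0.00011145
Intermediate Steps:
J(H) = -4 + H
D = 13100 (D = (119 + 12)*100 = 131*100 = 13100)
R(L) = 2*L*(-4 + L) (R(L) = (-4 + L)*(L + L) = (-4 + L)*(2*L) = 2*L*(-4 + L))
-38240/R(D) = -38240*1/(26200*(-4 + 13100)) = -38240/(2*13100*13096) = -38240/343115200 = -38240*1/343115200 = -239/2144470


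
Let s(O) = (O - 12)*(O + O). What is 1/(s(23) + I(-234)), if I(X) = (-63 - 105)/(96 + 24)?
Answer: 5/2523 ≈ 0.0019818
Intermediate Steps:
I(X) = -7/5 (I(X) = -168/120 = -168*1/120 = -7/5)
s(O) = 2*O*(-12 + O) (s(O) = (-12 + O)*(2*O) = 2*O*(-12 + O))
1/(s(23) + I(-234)) = 1/(2*23*(-12 + 23) - 7/5) = 1/(2*23*11 - 7/5) = 1/(506 - 7/5) = 1/(2523/5) = 5/2523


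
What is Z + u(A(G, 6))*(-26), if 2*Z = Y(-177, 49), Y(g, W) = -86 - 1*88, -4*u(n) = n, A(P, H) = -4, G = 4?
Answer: -113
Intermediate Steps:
u(n) = -n/4
Y(g, W) = -174 (Y(g, W) = -86 - 88 = -174)
Z = -87 (Z = (½)*(-174) = -87)
Z + u(A(G, 6))*(-26) = -87 - ¼*(-4)*(-26) = -87 + 1*(-26) = -87 - 26 = -113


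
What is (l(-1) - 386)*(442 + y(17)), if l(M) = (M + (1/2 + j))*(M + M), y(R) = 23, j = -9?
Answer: -170655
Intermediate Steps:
l(M) = 2*M*(-17/2 + M) (l(M) = (M + (1/2 - 9))*(M + M) = (M + (1/2 - 9))*(2*M) = (M - 17/2)*(2*M) = (-17/2 + M)*(2*M) = 2*M*(-17/2 + M))
(l(-1) - 386)*(442 + y(17)) = (-(-17 + 2*(-1)) - 386)*(442 + 23) = (-(-17 - 2) - 386)*465 = (-1*(-19) - 386)*465 = (19 - 386)*465 = -367*465 = -170655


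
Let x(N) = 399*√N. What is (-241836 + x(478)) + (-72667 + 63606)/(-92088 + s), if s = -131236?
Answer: -54007773803/223324 + 399*√478 ≈ -2.3311e+5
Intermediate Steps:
(-241836 + x(478)) + (-72667 + 63606)/(-92088 + s) = (-241836 + 399*√478) + (-72667 + 63606)/(-92088 - 131236) = (-241836 + 399*√478) - 9061/(-223324) = (-241836 + 399*√478) - 9061*(-1/223324) = (-241836 + 399*√478) + 9061/223324 = -54007773803/223324 + 399*√478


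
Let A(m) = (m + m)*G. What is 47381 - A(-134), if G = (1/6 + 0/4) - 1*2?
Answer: 140669/3 ≈ 46890.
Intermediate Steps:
G = -11/6 (G = (1*(1/6) + 0*(1/4)) - 2 = (1/6 + 0) - 2 = 1/6 - 2 = -11/6 ≈ -1.8333)
A(m) = -11*m/3 (A(m) = (m + m)*(-11/6) = (2*m)*(-11/6) = -11*m/3)
47381 - A(-134) = 47381 - (-11)*(-134)/3 = 47381 - 1*1474/3 = 47381 - 1474/3 = 140669/3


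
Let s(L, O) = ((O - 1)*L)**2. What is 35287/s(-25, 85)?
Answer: 5041/630000 ≈ 0.0080016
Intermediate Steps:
s(L, O) = L**2*(-1 + O)**2 (s(L, O) = ((-1 + O)*L)**2 = (L*(-1 + O))**2 = L**2*(-1 + O)**2)
35287/s(-25, 85) = 35287/(((-25)**2*(-1 + 85)**2)) = 35287/((625*84**2)) = 35287/((625*7056)) = 35287/4410000 = 35287*(1/4410000) = 5041/630000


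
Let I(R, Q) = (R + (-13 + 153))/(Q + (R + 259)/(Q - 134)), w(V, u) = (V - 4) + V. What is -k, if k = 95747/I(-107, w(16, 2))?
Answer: -12255616/159 ≈ -77079.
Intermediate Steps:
w(V, u) = -4 + 2*V (w(V, u) = (-4 + V) + V = -4 + 2*V)
I(R, Q) = (140 + R)/(Q + (259 + R)/(-134 + Q)) (I(R, Q) = (R + 140)/(Q + (259 + R)/(-134 + Q)) = (140 + R)/(Q + (259 + R)/(-134 + Q)))
k = 12255616/159 (k = 95747/(((-18760 - 134*(-107) + 140*(-4 + 2*16) + (-4 + 2*16)*(-107))/(259 - 107 + (-4 + 2*16)² - 134*(-4 + 2*16)))) = 95747/(((-18760 + 14338 + 140*(-4 + 32) + (-4 + 32)*(-107))/(259 - 107 + (-4 + 32)² - 134*(-4 + 32)))) = 95747/(((-18760 + 14338 + 140*28 + 28*(-107))/(259 - 107 + 28² - 134*28))) = 95747/(((-18760 + 14338 + 3920 - 2996)/(259 - 107 + 784 - 3752))) = 95747/((-3498/(-2816))) = 95747/((-1/2816*(-3498))) = 95747/(159/128) = 95747*(128/159) = 12255616/159 ≈ 77079.)
-k = -1*12255616/159 = -12255616/159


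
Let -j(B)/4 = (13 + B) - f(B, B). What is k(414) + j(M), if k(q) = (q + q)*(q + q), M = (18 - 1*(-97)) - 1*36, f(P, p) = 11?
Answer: 685260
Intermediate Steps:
M = 79 (M = (18 + 97) - 36 = 115 - 36 = 79)
j(B) = -8 - 4*B (j(B) = -4*((13 + B) - 1*11) = -4*((13 + B) - 11) = -4*(2 + B) = -8 - 4*B)
k(q) = 4*q**2 (k(q) = (2*q)*(2*q) = 4*q**2)
k(414) + j(M) = 4*414**2 + (-8 - 4*79) = 4*171396 + (-8 - 316) = 685584 - 324 = 685260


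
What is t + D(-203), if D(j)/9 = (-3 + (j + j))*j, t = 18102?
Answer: 765345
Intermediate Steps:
D(j) = 9*j*(-3 + 2*j) (D(j) = 9*((-3 + (j + j))*j) = 9*((-3 + 2*j)*j) = 9*(j*(-3 + 2*j)) = 9*j*(-3 + 2*j))
t + D(-203) = 18102 + 9*(-203)*(-3 + 2*(-203)) = 18102 + 9*(-203)*(-3 - 406) = 18102 + 9*(-203)*(-409) = 18102 + 747243 = 765345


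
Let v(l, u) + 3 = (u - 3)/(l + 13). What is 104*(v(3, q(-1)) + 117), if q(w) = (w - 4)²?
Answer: 11999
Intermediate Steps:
q(w) = (-4 + w)²
v(l, u) = -3 + (-3 + u)/(13 + l) (v(l, u) = -3 + (u - 3)/(l + 13) = -3 + (-3 + u)/(13 + l))
104*(v(3, q(-1)) + 117) = 104*((-42 + (-4 - 1)² - 3*3)/(13 + 3) + 117) = 104*((-42 + (-5)² - 9)/16 + 117) = 104*((-42 + 25 - 9)/16 + 117) = 104*((1/16)*(-26) + 117) = 104*(-13/8 + 117) = 104*(923/8) = 11999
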